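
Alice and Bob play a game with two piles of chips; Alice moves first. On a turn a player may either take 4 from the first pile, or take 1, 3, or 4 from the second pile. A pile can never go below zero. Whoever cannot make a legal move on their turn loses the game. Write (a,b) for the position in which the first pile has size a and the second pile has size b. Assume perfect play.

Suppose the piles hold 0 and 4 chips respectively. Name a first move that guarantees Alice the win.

Use the standard recursion: the mover loses at a terminal position; elsewhere, the mover wins exactly when some move hands the opponent an L position.
No move ever increases a pile, so every position that can arise here has a ≤ 0 and b ≤ 4; it is enough to label the cells with 0 ≤ a ≤ 0 and 0 ≤ b ≤ 4.
Every move lowers a or b (never raises either), so fill the grid row by row in increasing a, and left to right within a row: each cell's successors are then already labelled.
      b=0  b=1  b=2  b=3  b=4
a=0:    L    W    L    W    W
Cells with no legal move (terminal, hence L): (0,0).
The remaining L cells, each justified by listing all of its moves:
(0,2): the only move is to (0,1)(W), a W ⇒ L
Every other cell has at least one move into one of the L cells above, so it is W.
From (0,4), the L positions reachable in one move are: (0,0).

Move to (0,0).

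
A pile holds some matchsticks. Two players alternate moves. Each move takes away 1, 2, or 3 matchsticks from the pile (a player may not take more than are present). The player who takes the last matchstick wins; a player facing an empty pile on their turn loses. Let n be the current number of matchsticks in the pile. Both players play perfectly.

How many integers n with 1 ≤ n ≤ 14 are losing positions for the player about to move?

Classify positions by backward induction: terminal positions (no move available) are L. From any other position, the mover wins iff some move reaches an L.
n=0: no move → L
n=1: reaches L-position 0 → W
n=2: reaches L-position 0 → W
n=3: reaches L-position 0 → W
n=4: only reaches 3(W), 2(W), 1(W), all W → L
n=5: reaches L-position 4 → W
n=6: reaches L-position 4 → W
n=7: reaches L-position 4 → W
n=8: only reaches 7(W), 6(W), 5(W), all W → L
n=9: reaches L-position 8 → W
n=10: reaches L-position 8 → W
n=11: reaches L-position 8 → W
n=12: only reaches 11(W), 10(W), 9(W), all W → L
n=13: reaches L-position 12 → W
n=14: reaches L-position 12 → W
L entries with 1 ≤ n ≤ 14 (n=0 is outside the asked range and is not counted): n = 4, 8, 12; that makes 3.

3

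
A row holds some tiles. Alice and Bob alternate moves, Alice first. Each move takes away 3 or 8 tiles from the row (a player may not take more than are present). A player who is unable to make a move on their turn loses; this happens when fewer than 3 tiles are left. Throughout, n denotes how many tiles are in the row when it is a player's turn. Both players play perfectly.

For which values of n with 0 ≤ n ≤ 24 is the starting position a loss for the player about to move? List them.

0, 1, 2, 6, 7, 11, 12, 13, 17, 18, 22, 23, 24

Compute win/loss labels from the base case upward. A position with no move is L. Any other position is W if it can reach an L in one move, else L.
n=0: no move → L
n=1: no move → L
n=2: no move → L
n=3: W (go to 0, an L position)
n=4: W (go to 1, an L position)
n=5: W (go to 2, an L position)
n=6: L (sole option 3(W) is W)
n=7: L (sole option 4(W) is W)
n=8: W (go to 0, an L position)
n=9: W (go to 6, an L position)
n=10: W (go to 7, an L position)
n=11: L (options 8(W), 3(W) are all W)
n=12: L (options 9(W), 4(W) are all W)
n=13: L (options 10(W), 5(W) are all W)
n=14: W (go to 11, an L position)
n=15: W (go to 12, an L position)
n=16: W (go to 13, an L position)
n=17: L (options 14(W), 9(W) are all W)
n=18: L (options 15(W), 10(W) are all W)
n=19: W (go to 11, an L position)
n=20: W (go to 17, an L position)
n=21: W (go to 18, an L position)
n=22: L (options 19(W), 14(W) are all W)
n=23: L (options 20(W), 15(W) are all W)
n=24: L (options 21(W), 16(W) are all W)
The losing starting values of n are exactly the entries labelled L in this table (13 of them).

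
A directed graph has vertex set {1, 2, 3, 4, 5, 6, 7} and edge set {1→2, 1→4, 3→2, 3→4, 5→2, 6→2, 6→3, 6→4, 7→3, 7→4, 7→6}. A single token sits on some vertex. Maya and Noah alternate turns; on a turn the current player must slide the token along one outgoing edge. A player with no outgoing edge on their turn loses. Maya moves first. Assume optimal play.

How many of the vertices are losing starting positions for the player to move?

2

Build the W/L table. Terminal = L. A non-terminal position is W if it has a move to some L; otherwise it is L.
Every edge goes from a vertex to one that appears earlier in the order 4, 2, 3, 1, 6, 5, 7, so processing vertices in that order labels each vertex after all of its successors.
4: no outgoing edge → L
2: no outgoing edge → L
3: →2(L), so W
1: →2(L), so W
6: →2(L), so W
5: →2(L), so W
7: →4(L), so W
The L vertices are 2, 4; that is 2 in all.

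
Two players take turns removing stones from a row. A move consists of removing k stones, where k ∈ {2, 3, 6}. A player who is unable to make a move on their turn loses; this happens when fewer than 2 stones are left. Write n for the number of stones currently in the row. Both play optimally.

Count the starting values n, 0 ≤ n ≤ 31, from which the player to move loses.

11

Positions with no move are L. A position that does have a move is losing for the player to move precisely when every available move leads to a winning position for the opponent. Fill in the labels:
n=0: no move → L
n=1: no move → L
n=2: W (go to 0, an L position)
n=3: W (go to 1, an L position)
n=4: W (go to 1, an L position)
n=5: L (options 3(W), 2(W) are all W)
n=6: W (go to 0, an L position)
n=7: W (go to 5, an L position)
n=8: W (go to 5, an L position)
n=9: L (options 7(W), 6(W), 3(W) are all W)
n=10: L (options 8(W), 7(W), 4(W) are all W)
n=11: W (go to 9, an L position)
n=12: W (go to 10, an L position)
n=13: W (go to 10, an L position)
n=14: L (options 12(W), 11(W), 8(W) are all W)
n=15: W (go to 9, an L position)
n=16: W (go to 14, an L position)
n=17: W (go to 14, an L position)
n=18: L (options 16(W), 15(W), 12(W) are all W)
n=19: L (options 17(W), 16(W), 13(W) are all W)
n=20: W (go to 18, an L position)
n=21: W (go to 19, an L position)
n=22: W (go to 19, an L position)
n=23: L (options 21(W), 20(W), 17(W) are all W)
n=24: W (go to 18, an L position)
n=25: W (go to 23, an L position)
n=26: W (go to 23, an L position)
n=27: L (options 25(W), 24(W), 21(W) are all W)
n=28: L (options 26(W), 25(W), 22(W) are all W)
n=29: W (go to 27, an L position)
n=30: W (go to 28, an L position)
n=31: W (go to 28, an L position)
L entries with 0 ≤ n ≤ 31: n = 0, 1, 5, 9, 10, 14, 18, 19, 23, 27, 28; that makes 11.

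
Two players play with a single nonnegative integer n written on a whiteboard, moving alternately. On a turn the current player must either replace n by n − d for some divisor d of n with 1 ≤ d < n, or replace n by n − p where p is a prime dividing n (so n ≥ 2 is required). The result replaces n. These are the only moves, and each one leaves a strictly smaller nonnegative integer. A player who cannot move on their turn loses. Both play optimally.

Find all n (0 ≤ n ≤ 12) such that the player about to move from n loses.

Classify positions by backward induction: terminal positions (no move available) are L. From any other position, the mover wins iff some move reaches an L.
n=0: no move → L
n=1: no move → L
n=2: →0(L), so W
n=3: →0(L), so W
n=4: →2(W), 3(W) — all W, so L
n=5: →0(L), so W
n=6: →4(L), so W
n=7: →0(L), so W
n=8: →4(L), so W
n=9: →6(W), 8(W) — all W, so L
n=10: →9(L), so W
n=11: →0(L), so W
n=12: →9(L), so W
The losing starting values of n are exactly the entries labelled L in this table (4 of them).

0, 1, 4, 9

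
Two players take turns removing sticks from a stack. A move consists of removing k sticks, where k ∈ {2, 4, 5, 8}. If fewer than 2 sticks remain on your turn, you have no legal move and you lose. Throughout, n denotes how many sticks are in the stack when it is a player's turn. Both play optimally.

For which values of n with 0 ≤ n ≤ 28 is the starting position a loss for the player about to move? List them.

Positions with no move are L. A position that does have a move is losing for the player to move precisely when every available move leads to a winning position for the opponent. Fill in the labels:
n=0: no move → L
n=1: no move → L
n=2: reaches L-position 0 → W
n=3: reaches L-position 1 → W
n=4: reaches L-position 0 → W
n=5: reaches L-position 1 → W
n=6: reaches L-position 1 → W
n=7: only reaches 5(W), 3(W), 2(W), all W → L
n=8: reaches L-position 0 → W
n=9: reaches L-position 7 → W
n=10: only reaches 8(W), 6(W), 5(W), 2(W), all W → L
n=11: reaches L-position 7 → W
n=12: reaches L-position 10 → W
n=13: only reaches 11(W), 9(W), 8(W), 5(W), all W → L
n=14: reaches L-position 10 → W
n=15: reaches L-position 13 → W
n=16: only reaches 14(W), 12(W), 11(W), 8(W), all W → L
n=17: reaches L-position 13 → W
n=18: reaches L-position 16 → W
n=19: only reaches 17(W), 15(W), 14(W), 11(W), all W → L
n=20: reaches L-position 16 → W
n=21: reaches L-position 19 → W
n=22: only reaches 20(W), 18(W), 17(W), 14(W), all W → L
n=23: reaches L-position 19 → W
n=24: reaches L-position 22 → W
n=25: only reaches 23(W), 21(W), 20(W), 17(W), all W → L
n=26: reaches L-position 22 → W
n=27: reaches L-position 25 → W
n=28: only reaches 26(W), 24(W), 23(W), 20(W), all W → L
Reading off the rows marked L gives the requested list; there are 10 such values of n.

0, 1, 7, 10, 13, 16, 19, 22, 25, 28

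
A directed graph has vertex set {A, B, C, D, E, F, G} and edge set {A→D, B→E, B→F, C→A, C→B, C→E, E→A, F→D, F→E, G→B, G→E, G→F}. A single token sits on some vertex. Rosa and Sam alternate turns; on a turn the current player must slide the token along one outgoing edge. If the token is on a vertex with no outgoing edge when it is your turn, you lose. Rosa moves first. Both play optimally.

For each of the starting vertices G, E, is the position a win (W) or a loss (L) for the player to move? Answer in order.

Work bottom-up. With no move the player to move loses. Otherwise the position is W if at least one move leads to an L position for the opponent, and L if every move leads to a W.
Every edge goes from a vertex to one that appears earlier in the order D, A, E, F, B, C, G, so processing vertices in that order labels each vertex after all of its successors.
D: no outgoing edge → L
A: W (go to D, an L position)
E: L (sole option A(W) is W)
F: W (go to E, an L position)
B: W (go to E, an L position)
C: W (go to E, an L position)
G: W (go to E, an L position)

G: W, E: L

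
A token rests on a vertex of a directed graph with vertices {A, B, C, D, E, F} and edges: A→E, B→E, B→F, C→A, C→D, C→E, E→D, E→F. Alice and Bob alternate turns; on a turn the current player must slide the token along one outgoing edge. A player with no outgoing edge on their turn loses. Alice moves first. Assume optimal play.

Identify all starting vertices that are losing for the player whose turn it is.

Build the W/L table. Terminal = L. A non-terminal position is W if it has a move to some L; otherwise it is L.
Every edge goes from a vertex to one that appears earlier in the order D, F, E, A, C, B, so processing vertices in that order labels each vertex after all of its successors.
D: no outgoing edge → L
F: no outgoing edge → L
E: W (go to F, an L position)
A: L (sole option E(W) is W)
C: W (go to A, an L position)
B: W (go to F, an L position)
Reading off the rows marked L gives the requested list; there are 3 such vertices.

A, D, F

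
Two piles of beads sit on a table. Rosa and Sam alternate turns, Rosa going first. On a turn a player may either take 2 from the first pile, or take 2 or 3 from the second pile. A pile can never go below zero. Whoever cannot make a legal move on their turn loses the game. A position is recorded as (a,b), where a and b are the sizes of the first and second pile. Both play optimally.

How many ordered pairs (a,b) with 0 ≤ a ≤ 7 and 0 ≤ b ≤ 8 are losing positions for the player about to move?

32

Build the W/L table. Terminal = L. A non-terminal position is W if it has a move to some L; otherwise it is L.
Every move lowers a or b (never raises either), so fill the grid row by row in increasing a, and left to right within a row: each cell's successors are then already labelled.
      b=0  b=1  b=2  b=3  b=4  b=5  b=6  b=7  b=8
a=0:    L    L    W    W    W    L    L    W    W
a=1:    L    L    W    W    W    L    L    W    W
a=2:    W    W    L    L    W    W    W    L    L
a=3:    W    W    L    L    W    W    W    L    L
a=4:    L    L    W    W    W    L    L    W    W
a=5:    L    L    W    W    W    L    L    W    W
a=6:    W    W    L    L    W    W    W    L    L
a=7:    W    W    L    L    W    W    W    L    L
Cells with no legal move (terminal, hence L): (0,0), (0,1), (1,0), (1,1).
The remaining L cells, each justified by listing all of its moves:
(0,5): →(0,3)(W), (0,2)(W) — all W, so L
(0,6): →(0,4)(W), (0,3)(W) — all W, so L
(1,5): →(1,3)(W), (1,2)(W) — all W, so L
(1,6): →(1,4)(W), (1,3)(W) — all W, so L
(2,2): →(0,2)(W), (2,0)(W) — all W, so L
(2,3): →(0,3)(W), (2,1)(W), (2,0)(W) — all W, so L
(2,7): →(0,7)(W), (2,5)(W), (2,4)(W) — all W, so L
(2,8): →(0,8)(W), (2,6)(W), (2,5)(W) — all W, so L
(3,2): →(1,2)(W), (3,0)(W) — all W, so L
(3,3): →(1,3)(W), (3,1)(W), (3,0)(W) — all W, so L
(3,7): →(1,7)(W), (3,5)(W), (3,4)(W) — all W, so L
(3,8): →(1,8)(W), (3,6)(W), (3,5)(W) — all W, so L
(4,0): →(2,0)(W) only, which is W, so L
(4,1): →(2,1)(W) only, which is W, so L
(4,5): →(2,5)(W), (4,3)(W), (4,2)(W) — all W, so L
(4,6): →(2,6)(W), (4,4)(W), (4,3)(W) — all W, so L
(5,0): →(3,0)(W) only, which is W, so L
(5,1): →(3,1)(W) only, which is W, so L
(5,5): →(3,5)(W), (5,3)(W), (5,2)(W) — all W, so L
(5,6): →(3,6)(W), (5,4)(W), (5,3)(W) — all W, so L
(6,2): →(4,2)(W), (6,0)(W) — all W, so L
(6,3): →(4,3)(W), (6,1)(W), (6,0)(W) — all W, so L
(6,7): →(4,7)(W), (6,5)(W), (6,4)(W) — all W, so L
(6,8): →(4,8)(W), (6,6)(W), (6,5)(W) — all W, so L
(7,2): →(5,2)(W), (7,0)(W) — all W, so L
(7,3): →(5,3)(W), (7,1)(W), (7,0)(W) — all W, so L
(7,7): →(5,7)(W), (7,5)(W), (7,4)(W) — all W, so L
(7,8): →(5,8)(W), (7,6)(W), (7,5)(W) — all W, so L
Every other cell has at least one move into one of the L cells above, so it is W.
L cells per row: a=0: 4, a=1: 4, a=2: 4, a=3: 4, a=4: 4, a=5: 4, a=6: 4, a=7: 4; total 32.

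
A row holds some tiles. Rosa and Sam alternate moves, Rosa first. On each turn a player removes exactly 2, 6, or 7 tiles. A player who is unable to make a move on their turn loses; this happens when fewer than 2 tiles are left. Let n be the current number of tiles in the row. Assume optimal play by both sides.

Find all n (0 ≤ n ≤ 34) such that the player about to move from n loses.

Use the standard recursion: the mover loses at a terminal position; elsewhere, the mover wins exactly when some move hands the opponent an L position.
n=0: no move → L
n=1: no move → L
n=2: W (go to 0, an L position)
n=3: W (go to 1, an L position)
n=4: L (sole option 2(W) is W)
n=5: L (sole option 3(W) is W)
n=6: W (go to 4, an L position)
n=7: W (go to 5, an L position)
n=8: W (go to 1, an L position)
n=9: L (options 7(W), 3(W), 2(W) are all W)
n=10: W (go to 4, an L position)
n=11: W (go to 9, an L position)
n=12: W (go to 5, an L position)
n=13: L (options 11(W), 7(W), 6(W) are all W)
n=14: L (options 12(W), 8(W), 7(W) are all W)
n=15: W (go to 13, an L position)
n=16: W (go to 14, an L position)
n=17: L (options 15(W), 11(W), 10(W) are all W)
n=18: L (options 16(W), 12(W), 11(W) are all W)
n=19: W (go to 17, an L position)
n=20: W (go to 18, an L position)
n=21: W (go to 14, an L position)
n=22: L (options 20(W), 16(W), 15(W) are all W)
n=23: W (go to 17, an L position)
n=24: W (go to 22, an L position)
n=25: W (go to 18, an L position)
n=26: L (options 24(W), 20(W), 19(W) are all W)
n=27: L (options 25(W), 21(W), 20(W) are all W)
n=28: W (go to 26, an L position)
n=29: W (go to 27, an L position)
n=30: L (options 28(W), 24(W), 23(W) are all W)
n=31: L (options 29(W), 25(W), 24(W) are all W)
n=32: W (go to 30, an L position)
n=33: W (go to 31, an L position)
n=34: W (go to 27, an L position)
Reading off the rows marked L gives the requested list; there are 14 such values of n.

0, 1, 4, 5, 9, 13, 14, 17, 18, 22, 26, 27, 30, 31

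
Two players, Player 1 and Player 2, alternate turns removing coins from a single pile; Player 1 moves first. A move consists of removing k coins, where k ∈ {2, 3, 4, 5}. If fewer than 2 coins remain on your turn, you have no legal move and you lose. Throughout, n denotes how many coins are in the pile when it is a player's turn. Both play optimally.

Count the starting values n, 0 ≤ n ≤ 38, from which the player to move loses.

12

Label each position W (a win for the player to move) or L (a loss). A position with no legal move is L; any other position is W exactly when some move reaches an L, and L when every move reaches a W.
n=0: no move → L
n=1: no move → L
n=2: can move to 0, which is L ⇒ W
n=3: can move to 1, which is L ⇒ W
n=4: can move to 1, which is L ⇒ W
n=5: can move to 1, which is L ⇒ W
n=6: can move to 1, which is L ⇒ W
n=7: moves to 5(W), 4(W), 3(W), 2(W); every one is W ⇒ L
n=8: moves to 6(W), 5(W), 4(W), 3(W); every one is W ⇒ L
n=9: can move to 7, which is L ⇒ W
n=10: can move to 8, which is L ⇒ W
n=11: can move to 8, which is L ⇒ W
n=12: can move to 8, which is L ⇒ W
n=13: can move to 8, which is L ⇒ W
n=14: moves to 12(W), 11(W), 10(W), 9(W); every one is W ⇒ L
n=15: moves to 13(W), 12(W), 11(W), 10(W); every one is W ⇒ L
n=16: can move to 14, which is L ⇒ W
n=17: can move to 15, which is L ⇒ W
n=18: can move to 15, which is L ⇒ W
n=19: can move to 15, which is L ⇒ W
n=20: can move to 15, which is L ⇒ W
n=21: moves to 19(W), 18(W), 17(W), 16(W); every one is W ⇒ L
n=22: moves to 20(W), 19(W), 18(W), 17(W); every one is W ⇒ L
n=23: can move to 21, which is L ⇒ W
n=24: can move to 22, which is L ⇒ W
n=25: can move to 22, which is L ⇒ W
n=26: can move to 22, which is L ⇒ W
n=27: can move to 22, which is L ⇒ W
n=28: moves to 26(W), 25(W), 24(W), 23(W); every one is W ⇒ L
n=29: moves to 27(W), 26(W), 25(W), 24(W); every one is W ⇒ L
n=30: can move to 28, which is L ⇒ W
n=31: can move to 29, which is L ⇒ W
n=32: can move to 29, which is L ⇒ W
n=33: can move to 29, which is L ⇒ W
n=34: can move to 29, which is L ⇒ W
n=35: moves to 33(W), 32(W), 31(W), 30(W); every one is W ⇒ L
n=36: moves to 34(W), 33(W), 32(W), 31(W); every one is W ⇒ L
n=37: can move to 35, which is L ⇒ W
n=38: can move to 36, which is L ⇒ W
L entries with 0 ≤ n ≤ 38: n = 0, 1, 7, 8, 14, 15, 21, 22, 28, 29, 35, 36; that makes 12.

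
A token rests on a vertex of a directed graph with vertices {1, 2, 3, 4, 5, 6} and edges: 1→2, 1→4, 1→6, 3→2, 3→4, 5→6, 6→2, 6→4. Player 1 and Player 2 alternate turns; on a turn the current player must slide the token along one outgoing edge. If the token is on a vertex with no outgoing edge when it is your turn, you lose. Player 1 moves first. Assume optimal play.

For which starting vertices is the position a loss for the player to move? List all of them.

2, 4, 5

Label each position W (a win for the player to move) or L (a loss). A position with no legal move is L; any other position is W exactly when some move reaches an L, and L when every move reaches a W.
Every edge goes from a vertex to one that appears earlier in the order 2, 4, 6, 3, 1, 5, so processing vertices in that order labels each vertex after all of its successors.
2: no outgoing edge → L
4: no outgoing edge → L
6: W (go to 4, an L position)
3: W (go to 4, an L position)
1: W (go to 4, an L position)
5: L (sole option 6(W) is W)
Reading off the rows marked L gives the requested list; there are 3 such vertices.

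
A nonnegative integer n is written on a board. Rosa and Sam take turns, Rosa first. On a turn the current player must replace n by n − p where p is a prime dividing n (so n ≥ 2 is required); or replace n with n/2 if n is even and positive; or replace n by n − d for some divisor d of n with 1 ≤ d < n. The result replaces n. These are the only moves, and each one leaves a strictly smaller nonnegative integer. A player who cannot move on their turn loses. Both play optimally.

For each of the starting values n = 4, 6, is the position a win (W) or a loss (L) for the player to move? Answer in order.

Work bottom-up. With no move the player to move loses. Otherwise the position is W if at least one move leads to an L position for the opponent, and L if every move leads to a W.
n=0: no move → L
n=1: no move → L
n=2: can move to 0, which is L ⇒ W
n=3: can move to 0, which is L ⇒ W
n=4: moves to 2(W), 3(W); every one is W ⇒ L
n=5: can move to 0, which is L ⇒ W
n=6: can move to 4, which is L ⇒ W

4: L, 6: W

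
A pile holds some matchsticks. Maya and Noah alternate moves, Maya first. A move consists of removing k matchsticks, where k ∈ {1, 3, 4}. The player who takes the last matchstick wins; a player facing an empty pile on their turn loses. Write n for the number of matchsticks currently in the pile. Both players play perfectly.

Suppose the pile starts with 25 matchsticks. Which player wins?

Maya wins.

Work bottom-up. With no move the player to move loses. Otherwise the position is W if at least one move leads to an L position for the opponent, and L if every move leads to a W.
n=0: no move → L
n=1: reaches L-position 0 → W
n=2: only reaches 1(W), which is W → L
n=3: reaches L-position 2 → W
n=4: reaches L-position 0 → W
n=5: reaches L-position 2 → W
n=6: reaches L-position 2 → W
n=7: only reaches 6(W), 4(W), 3(W), all W → L
n=8: reaches L-position 7 → W
n=9: only reaches 8(W), 6(W), 5(W), all W → L
n=10: reaches L-position 9 → W
n=11: reaches L-position 7 → W
n=12: reaches L-position 9 → W
n=13: reaches L-position 9 → W
n=14: only reaches 13(W), 11(W), 10(W), all W → L
n=15: reaches L-position 14 → W
n=16: only reaches 15(W), 13(W), 12(W), all W → L
n=17: reaches L-position 16 → W
n=18: reaches L-position 14 → W
n=19: reaches L-position 16 → W
n=20: reaches L-position 16 → W
n=21: only reaches 20(W), 18(W), 17(W), all W → L
n=22: reaches L-position 21 → W
n=23: only reaches 22(W), 20(W), 19(W), all W → L
n=24: reaches L-position 23 → W
n=25: reaches L-position 21 → W
From 25 Maya can remove 4, leaving 21, reaching an L position.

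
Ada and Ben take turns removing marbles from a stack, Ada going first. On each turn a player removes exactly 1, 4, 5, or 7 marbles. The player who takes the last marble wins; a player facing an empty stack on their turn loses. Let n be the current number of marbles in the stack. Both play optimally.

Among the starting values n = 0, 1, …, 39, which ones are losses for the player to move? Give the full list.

Build the W/L table. Terminal = L. A non-terminal position is W if it has a move to some L; otherwise it is L.
n=0: no move → L
n=1: can move to 0, which is L ⇒ W
n=2: the only move is to 1(W), a W ⇒ L
n=3: can move to 2, which is L ⇒ W
n=4: can move to 0, which is L ⇒ W
n=5: can move to 0, which is L ⇒ W
n=6: can move to 2, which is L ⇒ W
n=7: can move to 2, which is L ⇒ W
n=8: moves to 7(W), 4(W), 3(W), 1(W); every one is W ⇒ L
n=9: can move to 8, which is L ⇒ W
n=10: moves to 9(W), 6(W), 5(W), 3(W); every one is W ⇒ L
n=11: can move to 10, which is L ⇒ W
n=12: can move to 8, which is L ⇒ W
n=13: can move to 8, which is L ⇒ W
n=14: can move to 10, which is L ⇒ W
n=15: can move to 10, which is L ⇒ W
n=16: moves to 15(W), 12(W), 11(W), 9(W); every one is W ⇒ L
n=17: can move to 16, which is L ⇒ W
n=18: moves to 17(W), 14(W), 13(W), 11(W); every one is W ⇒ L
n=19: can move to 18, which is L ⇒ W
n=20: can move to 16, which is L ⇒ W
n=21: can move to 16, which is L ⇒ W
n=22: can move to 18, which is L ⇒ W
n=23: can move to 18, which is L ⇒ W
n=24: moves to 23(W), 20(W), 19(W), 17(W); every one is W ⇒ L
n=25: can move to 24, which is L ⇒ W
n=26: moves to 25(W), 22(W), 21(W), 19(W); every one is W ⇒ L
n=27: can move to 26, which is L ⇒ W
n=28: can move to 24, which is L ⇒ W
n=29: can move to 24, which is L ⇒ W
n=30: can move to 26, which is L ⇒ W
n=31: can move to 26, which is L ⇒ W
n=32: moves to 31(W), 28(W), 27(W), 25(W); every one is W ⇒ L
n=33: can move to 32, which is L ⇒ W
n=34: moves to 33(W), 30(W), 29(W), 27(W); every one is W ⇒ L
n=35: can move to 34, which is L ⇒ W
n=36: can move to 32, which is L ⇒ W
n=37: can move to 32, which is L ⇒ W
n=38: can move to 34, which is L ⇒ W
n=39: can move to 34, which is L ⇒ W
The losing starting values of n are exactly the entries labelled L in this table (10 of them).

0, 2, 8, 10, 16, 18, 24, 26, 32, 34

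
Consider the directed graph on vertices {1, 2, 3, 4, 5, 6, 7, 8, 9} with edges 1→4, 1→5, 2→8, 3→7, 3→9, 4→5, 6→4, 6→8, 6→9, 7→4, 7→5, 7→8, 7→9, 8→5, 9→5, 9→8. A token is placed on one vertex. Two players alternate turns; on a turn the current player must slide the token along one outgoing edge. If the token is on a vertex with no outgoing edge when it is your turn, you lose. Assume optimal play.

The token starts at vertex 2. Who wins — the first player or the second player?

Label each position W (a win for the player to move) or L (a loss). A position with no legal move is L; any other position is W exactly when some move reaches an L, and L when every move reaches a W.
Every edge goes from a vertex to one that appears earlier in the order 5, 8, 4, 1, 9, 7, 6, 3, 2, so processing vertices in that order labels each vertex after all of its successors.
5: no outgoing edge → L
8: →5(L), so W
4: →5(L), so W
1: →5(L), so W
9: →5(L), so W
7: →5(L), so W
6: →9(W), 4(W), 8(W) — all W, so L
3: →7(W), 9(W) — all W, so L
2: →8(W) only, which is W, so L
Every move from 2 reaches a W position, so the mover loses.

The second player wins.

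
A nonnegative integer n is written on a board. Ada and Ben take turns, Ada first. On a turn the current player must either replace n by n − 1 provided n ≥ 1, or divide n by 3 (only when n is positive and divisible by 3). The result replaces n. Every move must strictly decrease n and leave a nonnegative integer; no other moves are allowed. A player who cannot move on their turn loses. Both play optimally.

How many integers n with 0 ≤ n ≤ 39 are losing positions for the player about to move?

Positions with no move are L. A position that does have a move is losing for the player to move precisely when every available move leads to a winning position for the opponent. Fill in the labels:
n=0: no move → L
n=1: can move to 0, which is L ⇒ W
n=2: the only move is to 1(W), a W ⇒ L
n=3: can move to 2, which is L ⇒ W
n=4: the only move is to 3(W), a W ⇒ L
n=5: can move to 4, which is L ⇒ W
n=6: can move to 2, which is L ⇒ W
n=7: the only move is to 6(W), a W ⇒ L
n=8: can move to 7, which is L ⇒ W
n=9: moves to 3(W), 8(W); every one is W ⇒ L
n=10: can move to 9, which is L ⇒ W
n=11: the only move is to 10(W), a W ⇒ L
n=12: can move to 4, which is L ⇒ W
n=13: the only move is to 12(W), a W ⇒ L
n=14: can move to 13, which is L ⇒ W
n=15: moves to 5(W), 14(W); every one is W ⇒ L
n=16: can move to 15, which is L ⇒ W
n=17: the only move is to 16(W), a W ⇒ L
n=18: can move to 17, which is L ⇒ W
n=19: the only move is to 18(W), a W ⇒ L
n=20: can move to 19, which is L ⇒ W
n=21: can move to 7, which is L ⇒ W
n=22: the only move is to 21(W), a W ⇒ L
n=23: can move to 22, which is L ⇒ W
n=24: moves to 8(W), 23(W); every one is W ⇒ L
n=25: can move to 24, which is L ⇒ W
n=26: the only move is to 25(W), a W ⇒ L
n=27: can move to 9, which is L ⇒ W
n=28: the only move is to 27(W), a W ⇒ L
n=29: can move to 28, which is L ⇒ W
n=30: moves to 10(W), 29(W); every one is W ⇒ L
n=31: can move to 30, which is L ⇒ W
n=32: the only move is to 31(W), a W ⇒ L
n=33: can move to 11, which is L ⇒ W
n=34: the only move is to 33(W), a W ⇒ L
n=35: can move to 34, which is L ⇒ W
n=36: moves to 12(W), 35(W); every one is W ⇒ L
n=37: can move to 36, which is L ⇒ W
n=38: the only move is to 37(W), a W ⇒ L
n=39: can move to 13, which is L ⇒ W
L entries with 0 ≤ n ≤ 39: n = 0, 2, 4, 7, 9, 11, 13, 15, 17, 19, 22, 24, 26, 28, 30, 32, 34, 36, 38; that makes 19.

19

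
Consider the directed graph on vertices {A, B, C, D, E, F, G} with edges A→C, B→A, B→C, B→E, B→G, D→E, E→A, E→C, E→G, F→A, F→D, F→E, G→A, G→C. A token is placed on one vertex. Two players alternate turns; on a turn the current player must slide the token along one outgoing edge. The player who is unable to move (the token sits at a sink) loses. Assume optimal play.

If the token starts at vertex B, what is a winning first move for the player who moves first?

Compute win/loss labels from the base case upward. A position with no move is L. Any other position is W if it can reach an L in one move, else L.
Every edge goes from a vertex to one that appears earlier in the order C, A, G, E, D, B, F, so processing vertices in that order labels each vertex after all of its successors.
C: no outgoing edge → L
A: W (go to C, an L position)
G: W (go to C, an L position)
E: W (go to C, an L position)
D: L (sole option E(W) is W)
B: W (go to C, an L position)
F: W (go to D, an L position)
From B, the L positions reachable in one move are: C.

Move to C.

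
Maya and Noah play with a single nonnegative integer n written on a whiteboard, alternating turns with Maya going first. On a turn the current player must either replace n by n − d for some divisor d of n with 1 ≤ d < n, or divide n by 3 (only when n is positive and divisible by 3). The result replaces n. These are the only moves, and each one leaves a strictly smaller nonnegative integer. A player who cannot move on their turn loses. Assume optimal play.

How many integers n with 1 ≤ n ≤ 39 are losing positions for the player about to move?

Use the standard recursion: the mover loses at a terminal position; elsewhere, the mover wins exactly when some move hands the opponent an L position.
n=0: no move → L
n=1: no move → L
n=2: reaches L-position 1 → W
n=3: reaches L-position 1 → W
n=4: only reaches 2(W), 3(W), all W → L
n=5: reaches L-position 4 → W
n=6: reaches L-position 4 → W
n=7: only reaches 6(W), which is W → L
n=8: reaches L-position 4 → W
n=9: only reaches 3(W), 6(W), 8(W), all W → L
n=10: reaches L-position 9 → W
n=11: only reaches 10(W), which is W → L
n=12: reaches L-position 4 → W
n=13: only reaches 12(W), which is W → L
n=14: reaches L-position 7 → W
n=15: only reaches 5(W), 10(W), 12(W), 14(W), all W → L
n=16: reaches L-position 15 → W
n=17: only reaches 16(W), which is W → L
n=18: reaches L-position 9 → W
n=19: only reaches 18(W), which is W → L
n=20: reaches L-position 15 → W
n=21: reaches L-position 7 → W
n=22: reaches L-position 11 → W
n=23: only reaches 22(W), which is W → L
n=24: reaches L-position 23 → W
n=25: only reaches 20(W), 24(W), all W → L
n=26: reaches L-position 13 → W
n=27: reaches L-position 9 → W
n=28: only reaches 14(W), 21(W), 24(W), 26(W), 27(W), all W → L
n=29: reaches L-position 28 → W
n=30: reaches L-position 15 → W
n=31: only reaches 30(W), which is W → L
n=32: reaches L-position 28 → W
n=33: reaches L-position 11 → W
n=34: reaches L-position 17 → W
n=35: reaches L-position 28 → W
n=36: only reaches 12(W), 18(W), 24(W), 27(W), 30(W), 32(W), 33(W), 34(W), 35(W), all W → L
n=37: reaches L-position 36 → W
n=38: reaches L-position 19 → W
n=39: reaches L-position 13 → W
L entries with 1 ≤ n ≤ 39 (n=0 is outside the asked range and is not counted): n = 1, 4, 7, 9, 11, 13, 15, 17, 19, 23, 25, 28, 31, 36; that makes 14.

14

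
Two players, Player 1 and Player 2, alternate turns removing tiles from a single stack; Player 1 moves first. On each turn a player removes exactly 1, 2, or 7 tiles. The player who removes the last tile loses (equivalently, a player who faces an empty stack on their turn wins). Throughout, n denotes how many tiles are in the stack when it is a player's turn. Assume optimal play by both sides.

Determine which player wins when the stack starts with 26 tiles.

Positions with no move are W. A position that does have a move is losing for the player to move precisely when every available move leads to a winning position for the opponent. Fill in the labels:
n=0: no move; the opponent has just taken the last tile and therefore loses → W
n=1: the only move is to 0(W), a W ⇒ L
n=2: can move to 1, which is L ⇒ W
n=3: can move to 1, which is L ⇒ W
n=4: moves to 3(W), 2(W); every one is W ⇒ L
n=5: can move to 4, which is L ⇒ W
n=6: can move to 4, which is L ⇒ W
n=7: moves to 6(W), 5(W), 0(W); every one is W ⇒ L
n=8: can move to 7, which is L ⇒ W
n=9: can move to 7, which is L ⇒ W
n=10: moves to 9(W), 8(W), 3(W); every one is W ⇒ L
n=11: can move to 10, which is L ⇒ W
n=12: can move to 10, which is L ⇒ W
n=13: moves to 12(W), 11(W), 6(W); every one is W ⇒ L
n=14: can move to 13, which is L ⇒ W
n=15: can move to 13, which is L ⇒ W
n=16: moves to 15(W), 14(W), 9(W); every one is W ⇒ L
n=17: can move to 16, which is L ⇒ W
n=18: can move to 16, which is L ⇒ W
n=19: moves to 18(W), 17(W), 12(W); every one is W ⇒ L
n=20: can move to 19, which is L ⇒ W
n=21: can move to 19, which is L ⇒ W
n=22: moves to 21(W), 20(W), 15(W); every one is W ⇒ L
n=23: can move to 22, which is L ⇒ W
n=24: can move to 22, which is L ⇒ W
n=25: moves to 24(W), 23(W), 18(W); every one is W ⇒ L
n=26: can move to 25, which is L ⇒ W
The starting position 26 is W: Player 1 should remove 1, leaving 25, handing over an L position.

Player 1 wins.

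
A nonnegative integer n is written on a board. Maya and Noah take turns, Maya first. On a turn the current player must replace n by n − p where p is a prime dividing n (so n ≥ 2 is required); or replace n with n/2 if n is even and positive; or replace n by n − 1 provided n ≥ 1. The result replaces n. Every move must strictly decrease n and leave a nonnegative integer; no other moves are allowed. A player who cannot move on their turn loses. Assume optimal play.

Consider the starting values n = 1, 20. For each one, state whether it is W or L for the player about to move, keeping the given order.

1: W, 20: L

Compute win/loss labels from the base case upward. A position with no move is L. Any other position is W if it can reach an L in one move, else L.
n=0: no move → L
n=1: →0(L), so W
n=2: →0(L), so W
n=3: →0(L), so W
n=4: →2(W), 3(W) — all W, so L
n=5: →0(L), so W
n=6: →4(L), so W
n=7: →0(L), so W
n=8: →4(L), so W
n=9: →6(W), 8(W) — all W, so L
n=10: →9(L), so W
n=11: →0(L), so W
n=12: →9(L), so W
n=13: →0(L), so W
n=14: →7(W), 12(W), 13(W) — all W, so L
n=15: →14(L), so W
n=16: →14(L), so W
n=17: →0(L), so W
n=18: →9(L), so W
n=19: →0(L), so W
n=20: →10(W), 15(W), 18(W), 19(W) — all W, so L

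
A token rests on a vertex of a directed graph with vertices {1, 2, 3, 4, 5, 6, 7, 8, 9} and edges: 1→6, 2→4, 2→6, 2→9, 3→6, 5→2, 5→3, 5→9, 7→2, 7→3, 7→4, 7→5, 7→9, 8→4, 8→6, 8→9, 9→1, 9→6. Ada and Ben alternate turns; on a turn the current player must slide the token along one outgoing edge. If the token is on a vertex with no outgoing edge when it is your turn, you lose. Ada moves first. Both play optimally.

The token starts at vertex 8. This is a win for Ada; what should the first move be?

Label each position W (a win for the player to move) or L (a loss). A position with no legal move is L; any other position is W exactly when some move reaches an L, and L when every move reaches a W.
Every edge goes from a vertex to one that appears earlier in the order 6, 4, 1, 3, 9, 2, 5, 8, 7, so processing vertices in that order labels each vertex after all of its successors.
6: no outgoing edge → L
4: no outgoing edge → L
1: →6(L), so W
3: →6(L), so W
9: →6(L), so W
2: →4(L), so W
5: →2(W), 9(W), 3(W) — all W, so L
8: →4(L), so W
7: →5(L), so W
From 8, the L positions reachable in one move are: 4, 6. Any move reaching one of these is winning.

Move to 4.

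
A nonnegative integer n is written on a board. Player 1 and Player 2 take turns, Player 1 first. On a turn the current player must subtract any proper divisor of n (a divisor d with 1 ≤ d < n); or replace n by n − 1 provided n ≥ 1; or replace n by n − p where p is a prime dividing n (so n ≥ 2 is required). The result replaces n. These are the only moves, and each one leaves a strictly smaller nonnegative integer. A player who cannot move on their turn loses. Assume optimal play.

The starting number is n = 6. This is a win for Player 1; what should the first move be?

Move to 4.

Work bottom-up. With no move the player to move loses. Otherwise the position is W if at least one move leads to an L position for the opponent, and L if every move leads to a W.
n=0: no move → L
n=1: can move to 0, which is L ⇒ W
n=2: can move to 0, which is L ⇒ W
n=3: can move to 0, which is L ⇒ W
n=4: moves to 2(W), 3(W); every one is W ⇒ L
n=5: can move to 0, which is L ⇒ W
n=6: can move to 4, which is L ⇒ W
From 6, the L positions reachable in one move are: 4.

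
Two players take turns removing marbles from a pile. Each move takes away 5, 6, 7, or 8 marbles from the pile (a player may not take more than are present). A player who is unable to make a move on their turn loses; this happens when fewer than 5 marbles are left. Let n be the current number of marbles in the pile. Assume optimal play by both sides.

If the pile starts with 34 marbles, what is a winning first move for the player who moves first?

Label each position W (a win for the player to move) or L (a loss). A position with no legal move is L; any other position is W exactly when some move reaches an L, and L when every move reaches a W.
n=0: no move → L
n=1: no move → L
n=2: no move → L
n=3: no move → L
n=4: no move → L
n=5: →0(L), so W
n=6: →1(L), so W
n=7: →2(L), so W
n=8: →3(L), so W
n=9: →4(L), so W
n=10: →4(L), so W
n=11: →4(L), so W
n=12: →4(L), so W
n=13: →8(W), 7(W), 6(W), 5(W) — all W, so L
n=14: →9(W), 8(W), 7(W), 6(W) — all W, so L
n=15: →10(W), 9(W), 8(W), 7(W) — all W, so L
n=16: →11(W), 10(W), 9(W), 8(W) — all W, so L
n=17: →12(W), 11(W), 10(W), 9(W) — all W, so L
n=18: →13(L), so W
n=19: →14(L), so W
n=20: →15(L), so W
n=21: →16(L), so W
n=22: →17(L), so W
n=23: →17(L), so W
n=24: →17(L), so W
n=25: →17(L), so W
n=26: →21(W), 20(W), 19(W), 18(W) — all W, so L
n=27: →22(W), 21(W), 20(W), 19(W) — all W, so L
n=28: →23(W), 22(W), 21(W), 20(W) — all W, so L
n=29: →24(W), 23(W), 22(W), 21(W) — all W, so L
n=30: →25(W), 24(W), 23(W), 22(W) — all W, so L
n=31: →26(L), so W
n=32: →27(L), so W
n=33: →28(L), so W
n=34: →29(L), so W
From 34, the L positions reachable in one move are: 29, 28, 27, 26. Any move reaching one of these is winning.

Remove 5, leaving 29.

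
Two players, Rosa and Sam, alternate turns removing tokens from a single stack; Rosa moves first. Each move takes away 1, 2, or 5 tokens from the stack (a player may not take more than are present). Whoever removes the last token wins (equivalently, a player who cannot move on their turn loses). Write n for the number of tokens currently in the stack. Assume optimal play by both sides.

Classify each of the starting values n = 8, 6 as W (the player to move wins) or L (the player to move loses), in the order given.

8: W, 6: L

Compute win/loss labels from the base case upward. A position with no move is L. Any other position is W if it can reach an L in one move, else L.
n=0: no move → L
n=1: can move to 0, which is L ⇒ W
n=2: can move to 0, which is L ⇒ W
n=3: moves to 2(W), 1(W); every one is W ⇒ L
n=4: can move to 3, which is L ⇒ W
n=5: can move to 3, which is L ⇒ W
n=6: moves to 5(W), 4(W), 1(W); every one is W ⇒ L
n=7: can move to 6, which is L ⇒ W
n=8: can move to 6, which is L ⇒ W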